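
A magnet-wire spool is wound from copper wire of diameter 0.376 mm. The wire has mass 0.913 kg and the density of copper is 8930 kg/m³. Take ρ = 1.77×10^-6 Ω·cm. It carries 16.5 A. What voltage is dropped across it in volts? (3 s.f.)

2420 V

ρ = 1.77×10^-6 Ω·cm = 1.77×10^-8 Ω·m
A = π(d/2)² = π(1.8800e-04 m)² = 1.1104e-07 m²
L = m/(density·A) = 0.913/(8930×1.1104e-07) = 920.8 m
R = ρL/A = (1.77×10^-8)(920.8)/(1.1104e-07) = 146.8 Ω
V = IR = 16.5 × 146.8 = 2420 V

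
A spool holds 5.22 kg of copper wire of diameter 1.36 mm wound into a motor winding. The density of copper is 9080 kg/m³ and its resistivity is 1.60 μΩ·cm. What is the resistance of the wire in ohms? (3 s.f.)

ρ = 1.60 μΩ·cm = 1.60×10^-8 Ω·m
A = π(d/2)² = π(6.8000e-04 m)² = 1.4527e-06 m²
L = m/(density·A) = 5.22/(9080×1.4527e-06) = 395.7 m
R = ρL/A = (1.60×10^-8)(395.7)/(1.4527e-06) = 4.36 Ω

4.36 Ω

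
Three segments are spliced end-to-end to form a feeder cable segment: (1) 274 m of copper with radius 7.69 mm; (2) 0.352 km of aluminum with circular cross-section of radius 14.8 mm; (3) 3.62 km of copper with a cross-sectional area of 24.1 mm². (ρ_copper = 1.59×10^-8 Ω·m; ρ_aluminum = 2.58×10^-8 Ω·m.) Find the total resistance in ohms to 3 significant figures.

Seg 1: A = πr² = π(7.6900e-03 m)² = 1.858e-04 m²
R_1 = (1.59×10^-8)(274)/(1.858e-04) = 0.02345 Ω
Seg 2: A = πr² = π(1.4800e-02 m)² = 6.881e-04 m²
R_2 = (2.58×10^-8)(352)/(6.881e-04) = 0.0132 Ω
Seg 3: A = 24.1 mm² = 2.410e-05 m²
R_3 = (1.59×10^-8)(3620)/(2.410e-05) = 2.388 Ω
R_total = R_1 + R_2 + R_3 = 2.42 Ω

2.42 Ω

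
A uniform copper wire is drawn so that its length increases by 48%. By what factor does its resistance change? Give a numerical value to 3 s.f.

2.19

k = 1 + 48/100 = 1.48; volume constant ⇒ A' = A/k, so R' = k²R.
Factor = 2.19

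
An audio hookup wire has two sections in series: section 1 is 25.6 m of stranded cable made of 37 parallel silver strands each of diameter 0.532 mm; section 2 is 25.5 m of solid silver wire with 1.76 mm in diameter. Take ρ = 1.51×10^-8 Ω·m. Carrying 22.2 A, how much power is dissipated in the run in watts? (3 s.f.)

Section 1: A_strand = π(2.6600e-04)² = 2.223e-07 m²; R₁ = ρL/(N·A_s) = (1.51×10^-8)(25.6)/(37×2.223e-07) = 0.047 Ω
Section 2: A = π(d/2)² = π(8.8000e-04 m)² = 2.433e-06 m²
R₂ = (1.51×10^-8)(25.5)/(2.433e-06) = 0.1583 Ω
R = R₁ + R₂ = 0.2053 Ω
P = I²R = (22.2)² × 0.2053 = 101 W

101 W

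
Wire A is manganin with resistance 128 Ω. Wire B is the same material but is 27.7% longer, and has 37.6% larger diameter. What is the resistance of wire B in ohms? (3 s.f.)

86.3 Ω

R ∝ L/d², so R_B/R_A = (1 + 27.7/100) × (1 + 37.6/100)⁻²
= 1.277 × 0.5282 = 0.6745
R_B = 0.6745 × 128 = 86.3 Ω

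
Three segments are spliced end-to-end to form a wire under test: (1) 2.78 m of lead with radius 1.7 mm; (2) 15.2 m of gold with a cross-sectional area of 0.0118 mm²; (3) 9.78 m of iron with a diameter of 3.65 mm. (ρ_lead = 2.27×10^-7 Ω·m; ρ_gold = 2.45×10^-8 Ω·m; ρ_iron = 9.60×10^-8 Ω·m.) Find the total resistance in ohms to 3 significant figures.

31.7 Ω

Seg 1: A = πr² = π(1.7000e-03 m)² = 9.079e-06 m²
R_1 = (2.27×10^-7)(2.78)/(9.079e-06) = 0.06951 Ω
Seg 2: A = 0.0118 mm² = 1.180e-08 m²
R_2 = (2.45×10^-8)(15.2)/(1.180e-08) = 31.56 Ω
Seg 3: A = π(d/2)² = π(1.8250e-03 m)² = 1.046e-05 m²
R_3 = (9.60×10^-8)(9.78)/(1.046e-05) = 0.08973 Ω
R_total = R_1 + R_2 + R_3 = 31.7 Ω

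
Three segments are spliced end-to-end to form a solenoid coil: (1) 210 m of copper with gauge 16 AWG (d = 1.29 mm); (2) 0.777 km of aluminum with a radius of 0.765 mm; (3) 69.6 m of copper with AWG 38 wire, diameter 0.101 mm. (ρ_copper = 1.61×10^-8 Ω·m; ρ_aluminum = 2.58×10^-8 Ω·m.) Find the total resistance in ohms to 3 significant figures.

153 Ω

Seg 1: A = π(1.29/2 mm)² = π(6.4500e-04 m)² = 1.307e-06 m²
R_1 = (1.61×10^-8)(210)/(1.307e-06) = 2.587 Ω
Seg 2: A = πr² = π(7.6500e-04 m)² = 1.839e-06 m²
R_2 = (2.58×10^-8)(777)/(1.839e-06) = 10.9 Ω
Seg 3: A = π(0.101/2 mm)² = π(5.0500e-05 m)² = 8.012e-09 m²
R_3 = (1.61×10^-8)(69.6)/(8.012e-09) = 139.9 Ω
R_total = R_1 + R_2 + R_3 = 153 Ω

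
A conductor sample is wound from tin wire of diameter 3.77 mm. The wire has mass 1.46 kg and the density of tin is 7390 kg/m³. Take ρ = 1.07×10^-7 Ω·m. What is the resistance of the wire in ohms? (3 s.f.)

0.170 Ω

A = π(d/2)² = π(1.8850e-03 m)² = 1.1163e-05 m²
L = m/(density·A) = 1.46/(7390×1.1163e-05) = 17.7 m
R = ρL/A = (1.07×10^-7)(17.7)/(1.1163e-05) = 0.170 Ω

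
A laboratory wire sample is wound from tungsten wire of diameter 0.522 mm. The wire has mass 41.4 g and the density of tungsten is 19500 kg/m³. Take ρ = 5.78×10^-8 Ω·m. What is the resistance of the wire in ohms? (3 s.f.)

A = π(d/2)² = π(2.6100e-04 m)² = 2.1401e-07 m²
L = m/(density·A) = 0.0414/(19500×2.1401e-07) = 9.921 m
R = ρL/A = (5.78×10^-8)(9.921)/(2.1401e-07) = 2.68 Ω

2.68 Ω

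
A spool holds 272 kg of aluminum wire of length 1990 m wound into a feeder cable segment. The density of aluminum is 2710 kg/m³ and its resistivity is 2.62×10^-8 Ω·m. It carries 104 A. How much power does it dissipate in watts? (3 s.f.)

11200 W

A = m/(density·L) = 272/(2710×1990) = 5.0437e-05 m²
R = ρL/A = (2.62×10^-8)(1990)/(5.0437e-05) = 1.034 Ω
P = I²R = (104)² × 1.034 = 11200 W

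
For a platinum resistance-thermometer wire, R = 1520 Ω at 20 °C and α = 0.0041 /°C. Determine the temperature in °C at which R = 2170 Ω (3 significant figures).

124 °C

R = R₀(1 + α(T − T₀)) ⇒ T = T₀ + (R/R₀ − 1)/α
T = 20 + (2170/1520 − 1)/0.0041 = 20 + (0.4276)/0.0041 = 124 °C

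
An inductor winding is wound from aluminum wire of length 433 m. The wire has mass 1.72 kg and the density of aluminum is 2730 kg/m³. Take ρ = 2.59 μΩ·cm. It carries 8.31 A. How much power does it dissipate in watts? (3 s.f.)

532 W

ρ = 2.59 μΩ·cm = 2.59×10^-8 Ω·m
A = m/(density·L) = 1.72/(2730×433) = 1.4550e-06 m²
R = ρL/A = (2.59×10^-8)(433)/(1.4550e-06) = 7.707 Ω
P = I²R = (8.31)² × 7.707 = 532 W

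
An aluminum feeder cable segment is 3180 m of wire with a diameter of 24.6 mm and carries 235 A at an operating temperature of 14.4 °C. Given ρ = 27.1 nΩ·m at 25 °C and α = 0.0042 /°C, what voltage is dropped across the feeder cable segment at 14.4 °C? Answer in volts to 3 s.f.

ρ = 27.1 nΩ·m = 2.71×10^-8 Ω·m
A = π(d/2)² = π(1.2300e-02 m)² = 4.753e-04 m²
R₍25₎ = ρL/A = (2.71×10^-8)(3180)/(4.753e-04) = 0.1813 Ω
R₍14.4₎ = R₍25₎(1 + αΔT) = 0.1813 × (1 + 0.0042×-10.6) = 0.1732 Ω
V = IR = 235 × 0.1732 = 40.7 V

40.7 V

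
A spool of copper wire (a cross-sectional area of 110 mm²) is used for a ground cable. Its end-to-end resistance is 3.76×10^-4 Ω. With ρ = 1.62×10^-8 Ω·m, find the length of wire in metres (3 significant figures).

2.55 m

A = 110 mm² = 1.100e-04 m²
L = RA/ρ = (3.76×10^-4)(1.100e-04)/(1.62×10^-8) = 2.55 m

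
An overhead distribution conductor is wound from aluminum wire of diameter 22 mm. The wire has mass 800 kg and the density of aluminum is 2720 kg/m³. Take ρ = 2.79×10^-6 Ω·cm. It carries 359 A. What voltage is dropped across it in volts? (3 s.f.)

ρ = 2.79×10^-6 Ω·cm = 2.79×10^-8 Ω·m
A = π(d/2)² = π(1.1000e-02 m)² = 3.8013e-04 m²
L = m/(density·A) = 800/(2720×3.8013e-04) = 773.7 m
R = ρL/A = (2.79×10^-8)(773.7)/(3.8013e-04) = 0.05679 Ω
V = IR = 359 × 0.05679 = 20.4 V

20.4 V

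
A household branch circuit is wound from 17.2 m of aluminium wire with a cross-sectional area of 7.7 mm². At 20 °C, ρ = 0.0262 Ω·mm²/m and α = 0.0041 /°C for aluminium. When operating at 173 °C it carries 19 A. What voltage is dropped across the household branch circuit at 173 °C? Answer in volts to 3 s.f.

1.81 V

ρ = 0.0262 Ω·mm²/m = 2.62×10^-8 Ω·m
A = 7.7 mm² = 7.700e-06 m²
R₍20₎ = ρL/A = (2.62×10^-8)(17.2)/(7.700e-06) = 0.05852 Ω
R₍173₎ = R₍20₎(1 + αΔT) = 0.05852 × (1 + 0.0041×153) = 0.09524 Ω
V = IR = 19 × 0.09524 = 1.81 V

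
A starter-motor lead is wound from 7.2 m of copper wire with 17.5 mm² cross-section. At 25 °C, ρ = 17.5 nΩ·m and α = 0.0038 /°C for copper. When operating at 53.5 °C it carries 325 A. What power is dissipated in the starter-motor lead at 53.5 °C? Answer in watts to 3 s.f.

843 W

ρ = 17.5 nΩ·m = 1.75×10^-8 Ω·m
A = 17.5 mm² = 1.750e-05 m²
R₍25₎ = ρL/A = (1.75×10^-8)(7.2)/(1.750e-05) = 0.0072 Ω
R₍53.5₎ = R₍25₎(1 + αΔT) = 0.0072 × (1 + 0.0038×28.5) = 0.00798 Ω
P = I²R = (325)² × 0.00798 = 843 W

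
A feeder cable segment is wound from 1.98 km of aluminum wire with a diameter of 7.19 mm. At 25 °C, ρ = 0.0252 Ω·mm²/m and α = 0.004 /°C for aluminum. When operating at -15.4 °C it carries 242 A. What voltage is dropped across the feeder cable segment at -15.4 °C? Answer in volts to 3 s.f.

ρ = 0.0252 Ω·mm²/m = 2.52×10^-8 Ω·m
A = π(d/2)² = π(3.5950e-03 m)² = 4.060e-05 m²
R₍25₎ = ρL/A = (2.52×10^-8)(1980)/(4.060e-05) = 1.229 Ω
R₍-15.4₎ = R₍25₎(1 + αΔT) = 1.229 × (1 + 0.004×-40.4) = 1.03 Ω
V = IR = 242 × 1.03 = 249 V

249 V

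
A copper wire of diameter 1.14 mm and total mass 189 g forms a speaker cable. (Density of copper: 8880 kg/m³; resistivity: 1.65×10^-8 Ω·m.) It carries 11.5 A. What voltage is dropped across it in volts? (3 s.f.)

A = π(d/2)² = π(5.7000e-04 m)² = 1.0207e-06 m²
L = m/(density·A) = 0.189/(8880×1.0207e-06) = 20.85 m
R = ρL/A = (1.65×10^-8)(20.85)/(1.0207e-06) = 0.3371 Ω
V = IR = 11.5 × 0.3371 = 3.88 V

3.88 V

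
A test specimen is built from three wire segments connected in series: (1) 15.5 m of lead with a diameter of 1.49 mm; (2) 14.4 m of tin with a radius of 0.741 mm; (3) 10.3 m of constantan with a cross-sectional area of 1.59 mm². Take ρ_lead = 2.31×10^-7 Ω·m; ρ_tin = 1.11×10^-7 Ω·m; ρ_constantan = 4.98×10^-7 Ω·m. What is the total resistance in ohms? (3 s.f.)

6.21 Ω

Seg 1: A = π(d/2)² = π(7.4500e-04 m)² = 1.744e-06 m²
R_1 = (2.31×10^-7)(15.5)/(1.744e-06) = 2.053 Ω
Seg 2: A = πr² = π(7.4100e-04 m)² = 1.725e-06 m²
R_2 = (1.11×10^-7)(14.4)/(1.725e-06) = 0.9266 Ω
Seg 3: A = 1.59 mm² = 1.590e-06 m²
R_3 = (4.98×10^-7)(10.3)/(1.590e-06) = 3.226 Ω
R_total = R_1 + R_2 + R_3 = 6.21 Ω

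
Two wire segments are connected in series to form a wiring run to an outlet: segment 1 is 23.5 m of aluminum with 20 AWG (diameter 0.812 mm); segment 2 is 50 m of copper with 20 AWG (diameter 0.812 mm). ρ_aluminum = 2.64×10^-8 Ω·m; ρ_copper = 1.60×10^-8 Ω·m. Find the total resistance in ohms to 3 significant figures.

2.74 Ω

Segment 1: A = π(0.812/2 mm)² = π(4.0600e-04 m)² = 5.178e-07 m²
R₁ = ρL/A = (2.64×10^-8)(23.5)/(5.178e-07) = 1.198 Ω
R₂ = (1.60×10^-8)(50)/(5.178e-07) = 1.545 Ω
R = R₁ + R₂ = 2.74 Ω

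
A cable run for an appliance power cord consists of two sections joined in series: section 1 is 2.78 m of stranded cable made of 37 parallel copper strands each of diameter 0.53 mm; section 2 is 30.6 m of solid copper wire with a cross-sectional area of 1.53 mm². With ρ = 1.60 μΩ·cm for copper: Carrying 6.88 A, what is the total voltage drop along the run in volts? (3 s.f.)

2.24 V

ρ = 1.60 μΩ·cm = 1.60×10^-8 Ω·m
Section 1: A_strand = π(2.6500e-04)² = 2.206e-07 m²; R₁ = ρL/(N·A_s) = (1.60×10^-8)(2.78)/(37×2.206e-07) = 0.005449 Ω
Section 2: A = 1.53 mm² = 1.530e-06 m²
R₂ = (1.60×10^-8)(30.6)/(1.530e-06) = 0.32 Ω
R = R₁ + R₂ = 0.3254 Ω
V = IR = 6.88 × 0.3254 = 2.24 V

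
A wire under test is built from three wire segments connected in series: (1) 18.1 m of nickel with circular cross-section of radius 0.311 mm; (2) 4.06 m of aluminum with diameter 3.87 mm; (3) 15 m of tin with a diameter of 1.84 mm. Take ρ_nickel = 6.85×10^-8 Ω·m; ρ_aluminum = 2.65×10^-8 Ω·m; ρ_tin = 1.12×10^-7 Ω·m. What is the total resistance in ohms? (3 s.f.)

4.72 Ω

Seg 1: A = πr² = π(3.1100e-04 m)² = 3.039e-07 m²
R_1 = (6.85×10^-8)(18.1)/(3.039e-07) = 4.08 Ω
Seg 2: A = π(d/2)² = π(1.9350e-03 m)² = 1.176e-05 m²
R_2 = (2.65×10^-8)(4.06)/(1.176e-05) = 0.009147 Ω
Seg 3: A = π(d/2)² = π(9.2000e-04 m)² = 2.659e-06 m²
R_3 = (1.12×10^-7)(15)/(2.659e-06) = 0.6318 Ω
R_total = R_1 + R_2 + R_3 = 4.72 Ω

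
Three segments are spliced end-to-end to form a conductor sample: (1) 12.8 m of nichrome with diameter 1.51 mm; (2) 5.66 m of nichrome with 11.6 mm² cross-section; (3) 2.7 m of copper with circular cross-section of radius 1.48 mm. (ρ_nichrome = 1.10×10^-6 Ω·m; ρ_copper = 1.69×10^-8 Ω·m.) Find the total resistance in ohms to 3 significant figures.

8.41 Ω

Seg 1: A = π(d/2)² = π(7.5500e-04 m)² = 1.791e-06 m²
R_1 = (1.10×10^-6)(12.8)/(1.791e-06) = 7.862 Ω
Seg 2: A = 11.6 mm² = 1.160e-05 m²
R_2 = (1.10×10^-6)(5.66)/(1.160e-05) = 0.5367 Ω
Seg 3: A = πr² = π(1.4800e-03 m)² = 6.881e-06 m²
R_3 = (1.69×10^-8)(2.7)/(6.881e-06) = 0.006631 Ω
R_total = R_1 + R_2 + R_3 = 8.41 Ω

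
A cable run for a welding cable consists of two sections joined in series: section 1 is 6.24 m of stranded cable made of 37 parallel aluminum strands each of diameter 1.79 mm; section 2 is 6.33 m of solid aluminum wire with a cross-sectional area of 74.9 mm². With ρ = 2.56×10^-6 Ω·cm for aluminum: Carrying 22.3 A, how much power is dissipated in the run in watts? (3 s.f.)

1.93 W

ρ = 2.56×10^-6 Ω·cm = 2.56×10^-8 Ω·m
Section 1: A_strand = π(8.9500e-04)² = 2.516e-06 m²; R₁ = ρL/(N·A_s) = (2.56×10^-8)(6.24)/(37×2.516e-06) = 0.001716 Ω
Section 2: A = 74.9 mm² = 7.490e-05 m²
R₂ = (2.56×10^-8)(6.33)/(7.490e-05) = 0.002164 Ω
R = R₁ + R₂ = 0.003879 Ω
P = I²R = (22.3)² × 0.003879 = 1.93 W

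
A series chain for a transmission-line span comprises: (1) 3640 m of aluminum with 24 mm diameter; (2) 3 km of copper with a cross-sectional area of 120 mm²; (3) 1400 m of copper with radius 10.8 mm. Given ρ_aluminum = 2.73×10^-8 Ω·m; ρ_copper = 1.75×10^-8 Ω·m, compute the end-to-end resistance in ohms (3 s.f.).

0.724 Ω

Seg 1: A = π(d/2)² = π(1.2000e-02 m)² = 4.524e-04 m²
R_1 = (2.73×10^-8)(3640)/(4.524e-04) = 0.2197 Ω
Seg 2: A = 120 mm² = 1.200e-04 m²
R_2 = (1.75×10^-8)(3000)/(1.200e-04) = 0.4375 Ω
Seg 3: A = πr² = π(1.0800e-02 m)² = 3.664e-04 m²
R_3 = (1.75×10^-8)(1400)/(3.664e-04) = 0.06686 Ω
R_total = R_1 + R_2 + R_3 = 0.724 Ω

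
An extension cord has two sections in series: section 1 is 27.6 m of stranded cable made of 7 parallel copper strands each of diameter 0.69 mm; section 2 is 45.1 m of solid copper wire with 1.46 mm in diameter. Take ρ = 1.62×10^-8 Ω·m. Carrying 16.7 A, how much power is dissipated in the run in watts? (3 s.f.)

Section 1: A_strand = π(3.4500e-04)² = 3.739e-07 m²; R₁ = ρL/(N·A_s) = (1.62×10^-8)(27.6)/(7×3.739e-07) = 0.1708 Ω
Section 2: A = π(d/2)² = π(7.3000e-04 m)² = 1.674e-06 m²
R₂ = (1.62×10^-8)(45.1)/(1.674e-06) = 0.4364 Ω
R = R₁ + R₂ = 0.6072 Ω
P = I²R = (16.7)² × 0.6072 = 169 W

169 W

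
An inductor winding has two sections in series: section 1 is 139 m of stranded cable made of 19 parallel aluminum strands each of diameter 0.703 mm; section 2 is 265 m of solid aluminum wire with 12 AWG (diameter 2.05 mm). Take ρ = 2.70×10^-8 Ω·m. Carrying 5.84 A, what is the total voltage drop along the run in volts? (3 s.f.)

Section 1: A_strand = π(3.5150e-04)² = 3.882e-07 m²; R₁ = ρL/(N·A_s) = (2.70×10^-8)(139)/(19×3.882e-07) = 0.5089 Ω
Section 2: A = π(2.05/2 mm)² = π(1.0250e-03 m)² = 3.301e-06 m²
R₂ = (2.70×10^-8)(265)/(3.301e-06) = 2.168 Ω
R = R₁ + R₂ = 2.677 Ω
V = IR = 5.84 × 2.677 = 15.6 V

15.6 V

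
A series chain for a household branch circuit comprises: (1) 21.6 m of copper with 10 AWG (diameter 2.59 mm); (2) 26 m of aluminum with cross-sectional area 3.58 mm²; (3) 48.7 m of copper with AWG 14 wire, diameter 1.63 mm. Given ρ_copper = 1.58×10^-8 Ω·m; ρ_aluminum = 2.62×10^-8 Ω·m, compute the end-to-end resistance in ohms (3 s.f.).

0.624 Ω

Seg 1: A = π(2.59/2 mm)² = π(1.2950e-03 m)² = 5.269e-06 m²
R_1 = (1.58×10^-8)(21.6)/(5.269e-06) = 0.06478 Ω
Seg 2: A = 3.58 mm² = 3.580e-06 m²
R_2 = (2.62×10^-8)(26)/(3.580e-06) = 0.1903 Ω
Seg 3: A = π(1.63/2 mm)² = π(8.1500e-04 m)² = 2.087e-06 m²
R_3 = (1.58×10^-8)(48.7)/(2.087e-06) = 0.3687 Ω
R_total = R_1 + R_2 + R_3 = 0.624 Ω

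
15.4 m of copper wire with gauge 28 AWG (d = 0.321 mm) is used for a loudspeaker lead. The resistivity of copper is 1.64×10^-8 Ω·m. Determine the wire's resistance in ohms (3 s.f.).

3.12 Ω

A = π(0.321/2 mm)² = π(1.6050e-04 m)² = 8.093e-08 m²
R = ρL/A = (1.64×10^-8)(15.4 m)/(8.093e-08 m²) = 3.12 Ω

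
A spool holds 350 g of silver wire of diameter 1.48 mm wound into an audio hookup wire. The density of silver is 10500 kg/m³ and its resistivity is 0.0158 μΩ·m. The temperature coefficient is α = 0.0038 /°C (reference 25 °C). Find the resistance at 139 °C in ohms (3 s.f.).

0.255 Ω

ρ = 0.0158 μΩ·m = 1.58×10^-8 Ω·m
A = π(d/2)² = π(7.4000e-04 m)² = 1.7203e-06 m²
L = m/(density·A) = 0.35/(10500×1.7203e-06) = 19.38 m
R = ρL/A = (1.58×10^-8)(19.38)/(1.7203e-06) = 0.178 Ω
R(139 °C) = 0.178 × (1 + 0.0038×114) = 0.255 Ω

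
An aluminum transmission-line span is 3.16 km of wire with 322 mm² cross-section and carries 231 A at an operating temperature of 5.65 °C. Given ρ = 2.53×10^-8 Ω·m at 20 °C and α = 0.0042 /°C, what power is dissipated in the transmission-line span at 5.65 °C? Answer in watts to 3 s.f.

12500 W

A = 322 mm² = 3.220e-04 m²
R₍20₎ = ρL/A = (2.53×10^-8)(3160)/(3.220e-04) = 0.2483 Ω
R₍5.65₎ = R₍20₎(1 + αΔT) = 0.2483 × (1 + 0.0042×-14.3) = 0.2333 Ω
P = I²R = (231)² × 0.2333 = 12500 W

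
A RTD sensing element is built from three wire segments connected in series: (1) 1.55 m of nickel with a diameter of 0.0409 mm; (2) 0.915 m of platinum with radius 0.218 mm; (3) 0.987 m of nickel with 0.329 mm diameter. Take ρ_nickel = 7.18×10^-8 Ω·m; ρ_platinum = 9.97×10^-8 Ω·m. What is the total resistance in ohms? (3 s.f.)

86.2 Ω

Seg 1: A = π(d/2)² = π(2.0450e-05 m)² = 1.314e-09 m²
R_1 = (7.18×10^-8)(1.55)/(1.314e-09) = 84.71 Ω
Seg 2: A = πr² = π(2.1800e-04 m)² = 1.493e-07 m²
R_2 = (9.97×10^-8)(0.915)/(1.493e-07) = 0.611 Ω
Seg 3: A = π(d/2)² = π(1.6450e-04 m)² = 8.501e-08 m²
R_3 = (7.18×10^-8)(0.987)/(8.501e-08) = 0.8336 Ω
R_total = R_1 + R_2 + R_3 = 86.2 Ω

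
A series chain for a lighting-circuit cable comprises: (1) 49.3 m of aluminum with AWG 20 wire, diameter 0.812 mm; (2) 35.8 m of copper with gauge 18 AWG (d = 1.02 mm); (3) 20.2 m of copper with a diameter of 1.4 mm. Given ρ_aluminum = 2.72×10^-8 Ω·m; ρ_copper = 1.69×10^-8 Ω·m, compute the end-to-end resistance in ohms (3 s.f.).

Seg 1: A = π(0.812/2 mm)² = π(4.0600e-04 m)² = 5.178e-07 m²
R_1 = (2.72×10^-8)(49.3)/(5.178e-07) = 2.589 Ω
Seg 2: A = π(1.02/2 mm)² = π(5.1000e-04 m)² = 8.171e-07 m²
R_2 = (1.69×10^-8)(35.8)/(8.171e-07) = 0.7404 Ω
Seg 3: A = π(d/2)² = π(7.0000e-04 m)² = 1.539e-06 m²
R_3 = (1.69×10^-8)(20.2)/(1.539e-06) = 0.2218 Ω
R_total = R_1 + R_2 + R_3 = 3.55 Ω

3.55 Ω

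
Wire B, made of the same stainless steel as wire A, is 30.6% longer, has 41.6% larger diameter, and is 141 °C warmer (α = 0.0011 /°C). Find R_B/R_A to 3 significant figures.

R ∝ ρL/d² with ρ ∝ (1+αΔT), so R_B/R_A = (1 + 30.6/100) × (1 + 41.6/100)⁻² × (1 + 0.0011×141)
= 1.306 × 0.4987 × 1.155 = 0.752

0.752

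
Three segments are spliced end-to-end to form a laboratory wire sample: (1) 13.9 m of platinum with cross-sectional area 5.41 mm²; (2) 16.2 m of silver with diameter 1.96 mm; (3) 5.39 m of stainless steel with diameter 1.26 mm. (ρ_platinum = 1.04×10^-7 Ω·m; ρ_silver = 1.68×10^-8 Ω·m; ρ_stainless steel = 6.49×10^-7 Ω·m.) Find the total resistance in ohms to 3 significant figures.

3.16 Ω

Seg 1: A = 5.41 mm² = 5.410e-06 m²
R_1 = (1.04×10^-7)(13.9)/(5.410e-06) = 0.2672 Ω
Seg 2: A = π(d/2)² = π(9.8000e-04 m)² = 3.017e-06 m²
R_2 = (1.68×10^-8)(16.2)/(3.017e-06) = 0.0902 Ω
Seg 3: A = π(d/2)² = π(6.3000e-04 m)² = 1.247e-06 m²
R_3 = (6.49×10^-7)(5.39)/(1.247e-06) = 2.805 Ω
R_total = R_1 + R_2 + R_3 = 3.16 Ω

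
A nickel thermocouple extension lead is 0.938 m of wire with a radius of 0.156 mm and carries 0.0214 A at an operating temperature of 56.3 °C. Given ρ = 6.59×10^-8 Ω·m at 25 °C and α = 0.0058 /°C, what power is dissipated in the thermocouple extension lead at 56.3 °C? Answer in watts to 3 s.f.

A = πr² = π(1.5600e-04 m)² = 7.645e-08 m²
R₍25₎ = ρL/A = (6.59×10^-8)(0.938)/(7.645e-08) = 0.8085 Ω
R₍56.3₎ = R₍25₎(1 + αΔT) = 0.8085 × (1 + 0.0058×31.3) = 0.9553 Ω
P = I²R = (0.0214)² × 0.9553 = 4.37×10^-4 W

4.37×10^-4 W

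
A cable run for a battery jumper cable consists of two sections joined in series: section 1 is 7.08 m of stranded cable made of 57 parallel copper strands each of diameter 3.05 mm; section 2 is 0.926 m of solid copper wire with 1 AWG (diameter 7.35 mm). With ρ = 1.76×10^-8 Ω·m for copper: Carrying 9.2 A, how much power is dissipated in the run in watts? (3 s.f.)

Section 1: A_strand = π(1.5250e-03)² = 7.306e-06 m²; R₁ = ρL/(N·A_s) = (1.76×10^-8)(7.08)/(57×7.306e-06) = 2.992×10^-4 Ω
Section 2: A = π(7.35/2 mm)² = π(3.6750e-03 m)² = 4.243e-05 m²
R₂ = (1.76×10^-8)(0.926)/(4.243e-05) = 3.841×10^-4 Ω
R = R₁ + R₂ = 6.833×10^-4 Ω
P = I²R = (9.2)² × 6.833×10^-4 = 0.0578 W

0.0578 W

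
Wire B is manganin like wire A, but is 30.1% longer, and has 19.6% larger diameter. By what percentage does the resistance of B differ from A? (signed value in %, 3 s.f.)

-9.05%

R ∝ L/d², so R_B/R_A = (1 + 30.1/100) × (1 + 19.6/100)⁻²
= 1.301 × 0.6991 = 0.9095
(R_B − R_A)/R_A = 0.9095 − 1 = -9.05%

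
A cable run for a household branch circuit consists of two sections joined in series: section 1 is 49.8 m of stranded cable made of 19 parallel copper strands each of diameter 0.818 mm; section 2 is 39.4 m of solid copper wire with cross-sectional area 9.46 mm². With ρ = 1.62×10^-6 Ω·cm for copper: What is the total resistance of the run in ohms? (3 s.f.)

ρ = 1.62×10^-6 Ω·cm = 1.62×10^-8 Ω·m
Section 1: A_strand = π(4.0900e-04)² = 5.255e-07 m²; R₁ = ρL/(N·A_s) = (1.62×10^-8)(49.8)/(19×5.255e-07) = 0.0808 Ω
Section 2: A = 9.46 mm² = 9.460e-06 m²
R₂ = (1.62×10^-8)(39.4)/(9.460e-06) = 0.06747 Ω
R = R₁ + R₂ = 0.148 Ω

0.148 Ω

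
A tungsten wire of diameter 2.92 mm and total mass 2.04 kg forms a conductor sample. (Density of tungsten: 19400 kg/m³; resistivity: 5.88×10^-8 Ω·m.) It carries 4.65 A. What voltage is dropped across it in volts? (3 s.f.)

0.641 V

A = π(d/2)² = π(1.4600e-03 m)² = 6.6966e-06 m²
L = m/(density·A) = 2.04/(19400×6.6966e-06) = 15.7 m
R = ρL/A = (5.88×10^-8)(15.7)/(6.6966e-06) = 0.1379 Ω
V = IR = 4.65 × 0.1379 = 0.641 V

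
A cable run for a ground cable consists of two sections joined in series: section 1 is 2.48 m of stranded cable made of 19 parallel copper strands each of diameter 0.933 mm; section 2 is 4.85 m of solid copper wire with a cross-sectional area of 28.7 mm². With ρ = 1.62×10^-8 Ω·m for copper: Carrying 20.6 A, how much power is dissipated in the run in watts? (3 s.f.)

2.47 W

Section 1: A_strand = π(4.6650e-04)² = 6.837e-07 m²; R₁ = ρL/(N·A_s) = (1.62×10^-8)(2.48)/(19×6.837e-07) = 0.003093 Ω
Section 2: A = 28.7 mm² = 2.870e-05 m²
R₂ = (1.62×10^-8)(4.85)/(2.870e-05) = 0.002738 Ω
R = R₁ + R₂ = 0.00583 Ω
P = I²R = (20.6)² × 0.00583 = 2.47 W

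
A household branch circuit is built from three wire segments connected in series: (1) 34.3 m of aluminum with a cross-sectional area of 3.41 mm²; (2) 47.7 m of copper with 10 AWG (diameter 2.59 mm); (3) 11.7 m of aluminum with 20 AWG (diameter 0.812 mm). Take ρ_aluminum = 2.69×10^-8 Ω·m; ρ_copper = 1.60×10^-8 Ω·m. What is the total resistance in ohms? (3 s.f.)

Seg 1: A = 3.41 mm² = 3.410e-06 m²
R_1 = (2.69×10^-8)(34.3)/(3.410e-06) = 0.2706 Ω
Seg 2: A = π(2.59/2 mm)² = π(1.2950e-03 m)² = 5.269e-06 m²
R_2 = (1.60×10^-8)(47.7)/(5.269e-06) = 0.1449 Ω
Seg 3: A = π(0.812/2 mm)² = π(4.0600e-04 m)² = 5.178e-07 m²
R_3 = (2.69×10^-8)(11.7)/(5.178e-07) = 0.6078 Ω
R_total = R_1 + R_2 + R_3 = 1.02 Ω

1.02 Ω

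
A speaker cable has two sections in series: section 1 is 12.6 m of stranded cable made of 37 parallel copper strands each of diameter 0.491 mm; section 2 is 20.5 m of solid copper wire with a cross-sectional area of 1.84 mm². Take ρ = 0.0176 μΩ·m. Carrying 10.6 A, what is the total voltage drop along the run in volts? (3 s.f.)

ρ = 0.0176 μΩ·m = 1.76×10^-8 Ω·m
Section 1: A_strand = π(2.4550e-04)² = 1.893e-07 m²; R₁ = ρL/(N·A_s) = (1.76×10^-8)(12.6)/(37×1.893e-07) = 0.03165 Ω
Section 2: A = 1.84 mm² = 1.840e-06 m²
R₂ = (1.76×10^-8)(20.5)/(1.840e-06) = 0.1961 Ω
R = R₁ + R₂ = 0.2277 Ω
V = IR = 10.6 × 0.2277 = 2.41 V

2.41 V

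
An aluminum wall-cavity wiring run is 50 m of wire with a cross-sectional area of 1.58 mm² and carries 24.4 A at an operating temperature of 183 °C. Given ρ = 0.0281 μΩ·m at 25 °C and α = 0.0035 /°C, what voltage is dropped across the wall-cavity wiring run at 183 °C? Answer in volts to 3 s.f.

33.7 V

ρ = 0.0281 μΩ·m = 2.81×10^-8 Ω·m
A = 1.58 mm² = 1.580e-06 m²
R₍25₎ = ρL/A = (2.81×10^-8)(50)/(1.580e-06) = 0.8892 Ω
R₍183₎ = R₍25₎(1 + αΔT) = 0.8892 × (1 + 0.0035×158) = 1.381 Ω
V = IR = 24.4 × 1.381 = 33.7 V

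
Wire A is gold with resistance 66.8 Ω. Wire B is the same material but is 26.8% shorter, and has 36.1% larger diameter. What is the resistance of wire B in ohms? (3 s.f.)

26.4 Ω

R ∝ L/d², so R_B/R_A = (1 − 26.8/100) × (1 + 36.1/100)⁻²
= 0.732 × 0.5399 = 0.3952
R_B = 0.3952 × 66.8 = 26.4 Ω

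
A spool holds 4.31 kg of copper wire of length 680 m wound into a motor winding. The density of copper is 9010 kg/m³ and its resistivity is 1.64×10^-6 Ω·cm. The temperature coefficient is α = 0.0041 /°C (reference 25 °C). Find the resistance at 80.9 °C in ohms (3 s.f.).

19.5 Ω

ρ = 1.64×10^-6 Ω·cm = 1.64×10^-8 Ω·m
A = m/(density·L) = 4.31/(9010×680) = 7.0347e-07 m²
R = ρL/A = (1.64×10^-8)(680)/(7.0347e-07) = 15.85 Ω
R(80.9 °C) = 15.85 × (1 + 0.0041×55.9) = 19.5 Ω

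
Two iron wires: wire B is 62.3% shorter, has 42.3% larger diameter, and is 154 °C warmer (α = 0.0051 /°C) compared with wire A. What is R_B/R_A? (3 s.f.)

0.332

R ∝ ρL/d² with ρ ∝ (1+αΔT), so R_B/R_A = (1 − 62.3/100) × (1 + 42.3/100)⁻² × (1 + 0.0051×154)
= 0.377 × 0.4938 × 1.785 = 0.332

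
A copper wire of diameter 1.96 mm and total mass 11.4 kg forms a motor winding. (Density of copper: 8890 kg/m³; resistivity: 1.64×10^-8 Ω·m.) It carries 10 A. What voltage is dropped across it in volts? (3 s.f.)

23.1 V

A = π(d/2)² = π(9.8000e-04 m)² = 3.0172e-06 m²
L = m/(density·A) = 11.4/(8890×3.0172e-06) = 425 m
R = ρL/A = (1.64×10^-8)(425)/(3.0172e-06) = 2.31 Ω
V = IR = 10 × 2.31 = 23.1 V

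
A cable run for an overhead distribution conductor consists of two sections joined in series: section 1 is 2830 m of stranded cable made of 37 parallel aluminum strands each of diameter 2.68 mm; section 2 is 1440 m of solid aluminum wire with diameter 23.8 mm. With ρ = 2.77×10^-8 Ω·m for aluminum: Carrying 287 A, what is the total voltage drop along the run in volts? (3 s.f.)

134 V

Section 1: A_strand = π(1.3400e-03)² = 5.641e-06 m²; R₁ = ρL/(N·A_s) = (2.77×10^-8)(2830)/(37×5.641e-06) = 0.3756 Ω
Section 2: A = π(d/2)² = π(1.1900e-02 m)² = 4.449e-04 m²
R₂ = (2.77×10^-8)(1440)/(4.449e-04) = 0.08966 Ω
R = R₁ + R₂ = 0.4652 Ω
V = IR = 287 × 0.4652 = 134 V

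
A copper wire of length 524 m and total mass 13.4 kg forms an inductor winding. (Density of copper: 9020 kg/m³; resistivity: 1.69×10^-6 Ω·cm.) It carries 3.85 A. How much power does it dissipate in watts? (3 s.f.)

ρ = 1.69×10^-6 Ω·cm = 1.69×10^-8 Ω·m
A = m/(density·L) = 13.4/(9020×524) = 2.8351e-06 m²
R = ρL/A = (1.69×10^-8)(524)/(2.8351e-06) = 3.124 Ω
P = I²R = (3.85)² × 3.124 = 46.3 W

46.3 W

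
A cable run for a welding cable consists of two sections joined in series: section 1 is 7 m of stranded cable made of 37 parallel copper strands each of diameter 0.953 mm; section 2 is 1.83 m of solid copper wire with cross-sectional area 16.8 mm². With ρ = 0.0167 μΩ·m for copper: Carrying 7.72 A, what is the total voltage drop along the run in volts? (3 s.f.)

ρ = 0.0167 μΩ·m = 1.67×10^-8 Ω·m
Section 1: A_strand = π(4.7650e-04)² = 7.133e-07 m²; R₁ = ρL/(N·A_s) = (1.67×10^-8)(7)/(37×7.133e-07) = 0.004429 Ω
Section 2: A = 16.8 mm² = 1.680e-05 m²
R₂ = (1.67×10^-8)(1.83)/(1.680e-05) = 0.001819 Ω
R = R₁ + R₂ = 0.006248 Ω
V = IR = 7.72 × 0.006248 = 0.0482 V

0.0482 V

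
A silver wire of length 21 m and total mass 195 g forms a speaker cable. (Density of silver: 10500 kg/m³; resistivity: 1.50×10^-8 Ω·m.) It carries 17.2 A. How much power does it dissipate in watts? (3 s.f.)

A = m/(density·L) = 0.195/(10500×21) = 8.8435e-07 m²
R = ρL/A = (1.50×10^-8)(21)/(8.8435e-07) = 0.3562 Ω
P = I²R = (17.2)² × 0.3562 = 105 W

105 W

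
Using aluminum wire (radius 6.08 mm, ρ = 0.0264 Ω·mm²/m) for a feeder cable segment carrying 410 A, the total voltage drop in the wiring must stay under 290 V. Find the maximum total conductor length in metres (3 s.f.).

ρ = 0.0264 Ω·mm²/m = 2.64×10^-8 Ω·m
A = πr² = π(6.0800e-03 m)² = 1.161e-04 m²
L_max = V_max·A/(1·ρI) = (290)(1.161e-04)/(2.64×10^-8×410) = 3110 m

3110 m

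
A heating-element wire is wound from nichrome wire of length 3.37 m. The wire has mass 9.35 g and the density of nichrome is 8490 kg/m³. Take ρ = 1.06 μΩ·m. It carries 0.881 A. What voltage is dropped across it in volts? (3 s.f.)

ρ = 1.06 μΩ·m = 1.06×10^-6 Ω·m
A = m/(density·L) = 0.00935/(8490×3.37) = 3.2679e-07 m²
R = ρL/A = (1.06×10^-6)(3.37)/(3.2679e-07) = 10.93 Ω
V = IR = 0.881 × 10.93 = 9.63 V

9.63 V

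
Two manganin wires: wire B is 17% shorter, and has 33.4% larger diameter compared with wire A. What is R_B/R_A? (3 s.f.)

0.466

R ∝ L/d², so R_B/R_A = (1 − 17/100) × (1 + 33.4/100)⁻²
= 0.83 × 0.5619 = 0.466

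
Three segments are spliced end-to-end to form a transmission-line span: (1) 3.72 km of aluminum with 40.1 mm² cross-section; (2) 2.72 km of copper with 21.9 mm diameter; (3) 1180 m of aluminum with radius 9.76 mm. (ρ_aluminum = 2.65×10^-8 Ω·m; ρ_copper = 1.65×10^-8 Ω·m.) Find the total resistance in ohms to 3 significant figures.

Seg 1: A = 40.1 mm² = 4.010e-05 m²
R_1 = (2.65×10^-8)(3720)/(4.010e-05) = 2.458 Ω
Seg 2: A = π(d/2)² = π(1.0950e-02 m)² = 3.767e-04 m²
R_2 = (1.65×10^-8)(2720)/(3.767e-04) = 0.1191 Ω
Seg 3: A = πr² = π(9.7600e-03 m)² = 2.993e-04 m²
R_3 = (2.65×10^-8)(1180)/(2.993e-04) = 0.1045 Ω
R_total = R_1 + R_2 + R_3 = 2.68 Ω

2.68 Ω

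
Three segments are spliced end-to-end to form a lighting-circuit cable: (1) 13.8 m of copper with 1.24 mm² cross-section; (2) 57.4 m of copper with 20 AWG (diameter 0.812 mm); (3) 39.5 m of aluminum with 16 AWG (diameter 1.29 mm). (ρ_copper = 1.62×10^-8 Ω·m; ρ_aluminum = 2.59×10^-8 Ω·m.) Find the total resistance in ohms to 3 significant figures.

Seg 1: A = 1.24 mm² = 1.240e-06 m²
R_1 = (1.62×10^-8)(13.8)/(1.240e-06) = 0.1803 Ω
Seg 2: A = π(0.812/2 mm)² = π(4.0600e-04 m)² = 5.178e-07 m²
R_2 = (1.62×10^-8)(57.4)/(5.178e-07) = 1.796 Ω
Seg 3: A = π(1.29/2 mm)² = π(6.4500e-04 m)² = 1.307e-06 m²
R_3 = (2.59×10^-8)(39.5)/(1.307e-06) = 0.7828 Ω
R_total = R_1 + R_2 + R_3 = 2.76 Ω

2.76 Ω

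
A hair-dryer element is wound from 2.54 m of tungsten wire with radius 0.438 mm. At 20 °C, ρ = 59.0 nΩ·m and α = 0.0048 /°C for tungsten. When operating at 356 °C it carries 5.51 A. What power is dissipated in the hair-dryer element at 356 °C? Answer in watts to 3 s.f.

ρ = 59.0 nΩ·m = 5.90×10^-8 Ω·m
A = πr² = π(4.3800e-04 m)² = 6.027e-07 m²
R₍20₎ = ρL/A = (5.90×10^-8)(2.54)/(6.027e-07) = 0.2486 Ω
R₍356₎ = R₍20₎(1 + αΔT) = 0.2486 × (1 + 0.0048×336) = 0.6497 Ω
P = I²R = (5.51)² × 0.6497 = 19.7 W

19.7 W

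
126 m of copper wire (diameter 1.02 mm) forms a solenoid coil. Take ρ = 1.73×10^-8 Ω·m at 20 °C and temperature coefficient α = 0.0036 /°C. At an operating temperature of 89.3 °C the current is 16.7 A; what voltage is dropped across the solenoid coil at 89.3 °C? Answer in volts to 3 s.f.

55.7 V

A = π(d/2)² = π(5.1000e-04 m)² = 8.171e-07 m²
R₍20₎ = ρL/A = (1.73×10^-8)(126)/(8.171e-07) = 2.668 Ω
R₍89.3₎ = R₍20₎(1 + αΔT) = 2.668 × (1 + 0.0036×69.3) = 3.333 Ω
V = IR = 16.7 × 3.333 = 55.7 V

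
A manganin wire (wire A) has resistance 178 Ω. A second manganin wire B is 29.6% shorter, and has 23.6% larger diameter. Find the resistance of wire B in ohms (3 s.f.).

R ∝ L/d², so R_B/R_A = (1 − 29.6/100) × (1 + 23.6/100)⁻²
= 0.704 × 0.6546 = 0.4608
R_B = 0.4608 × 178 = 82.0 Ω

82.0 Ω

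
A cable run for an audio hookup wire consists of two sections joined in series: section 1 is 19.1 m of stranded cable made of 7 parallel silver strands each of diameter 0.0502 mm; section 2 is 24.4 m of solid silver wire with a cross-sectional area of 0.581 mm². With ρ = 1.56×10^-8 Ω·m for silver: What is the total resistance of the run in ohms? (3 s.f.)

Section 1: A_strand = π(2.5100e-05)² = 1.979e-09 m²; R₁ = ρL/(N·A_s) = (1.56×10^-8)(19.1)/(7×1.979e-09) = 21.51 Ω
Section 2: A = 0.581 mm² = 5.810e-07 m²
R₂ = (1.56×10^-8)(24.4)/(5.810e-07) = 0.6551 Ω
R = R₁ + R₂ = 22.2 Ω

22.2 Ω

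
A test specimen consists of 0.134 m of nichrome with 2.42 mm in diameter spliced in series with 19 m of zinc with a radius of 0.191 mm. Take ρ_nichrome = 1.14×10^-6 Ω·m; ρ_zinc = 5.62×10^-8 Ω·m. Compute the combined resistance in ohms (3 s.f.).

9.35 Ω

Segment 1: A = π(d/2)² = π(1.2100e-03 m)² = 4.600e-06 m²
R₁ = ρL/A = (1.14×10^-6)(0.134)/(4.600e-06) = 0.03321 Ω
Segment 2: A = πr² = π(1.9100e-04 m)² = 1.146e-07 m²
R₂ = (5.62×10^-8)(19)/(1.146e-07) = 9.317 Ω
R = R₁ + R₂ = 9.35 Ω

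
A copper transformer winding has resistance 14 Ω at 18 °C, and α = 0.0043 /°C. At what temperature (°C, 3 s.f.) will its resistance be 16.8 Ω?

R = R₀(1 + α(T − T₀)) ⇒ T = T₀ + (R/R₀ − 1)/α
T = 18 + (16.8/14 − 1)/0.0043 = 18 + (0.2)/0.0043 = 64.5 °C

64.5 °C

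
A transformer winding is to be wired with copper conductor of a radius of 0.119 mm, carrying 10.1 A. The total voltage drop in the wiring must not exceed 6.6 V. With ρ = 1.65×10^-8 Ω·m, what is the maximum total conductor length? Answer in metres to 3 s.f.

A = πr² = π(1.1900e-04 m)² = 4.449e-08 m²
L_max = V_max·A/(1·ρI) = (6.6)(4.449e-08)/(1.65×10^-8×10.1) = 1.76 m

1.76 m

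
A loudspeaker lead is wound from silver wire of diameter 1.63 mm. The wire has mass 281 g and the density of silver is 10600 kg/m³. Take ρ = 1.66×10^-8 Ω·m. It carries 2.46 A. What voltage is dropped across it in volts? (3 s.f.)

0.249 V

A = π(d/2)² = π(8.1500e-04 m)² = 2.0867e-06 m²
L = m/(density·A) = 0.281/(10600×2.0867e-06) = 12.7 m
R = ρL/A = (1.66×10^-8)(12.7)/(2.0867e-06) = 0.1011 Ω
V = IR = 2.46 × 0.1011 = 0.249 V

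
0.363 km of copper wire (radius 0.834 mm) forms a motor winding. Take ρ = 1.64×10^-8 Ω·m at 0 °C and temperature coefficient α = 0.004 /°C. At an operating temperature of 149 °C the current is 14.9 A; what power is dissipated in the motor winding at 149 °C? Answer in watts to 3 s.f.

A = πr² = π(8.3400e-04 m)² = 2.185e-06 m²
R₍0₎ = ρL/A = (1.64×10^-8)(363)/(2.185e-06) = 2.724 Ω
R₍149₎ = R₍0₎(1 + αΔT) = 2.724 × (1 + 0.004×149) = 4.348 Ω
P = I²R = (14.9)² × 4.348 = 965 W

965 W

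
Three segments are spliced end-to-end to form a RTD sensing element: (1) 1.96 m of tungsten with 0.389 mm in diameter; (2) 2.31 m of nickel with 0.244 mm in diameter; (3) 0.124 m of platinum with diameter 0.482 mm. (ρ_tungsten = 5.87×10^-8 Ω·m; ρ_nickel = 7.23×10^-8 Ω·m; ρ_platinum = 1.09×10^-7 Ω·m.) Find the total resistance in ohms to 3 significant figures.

Seg 1: A = π(d/2)² = π(1.9450e-04 m)² = 1.188e-07 m²
R_1 = (5.87×10^-8)(1.96)/(1.188e-07) = 0.9681 Ω
Seg 2: A = π(d/2)² = π(1.2200e-04 m)² = 4.676e-08 m²
R_2 = (7.23×10^-8)(2.31)/(4.676e-08) = 3.572 Ω
Seg 3: A = π(d/2)² = π(2.4100e-04 m)² = 1.825e-07 m²
R_3 = (1.09×10^-7)(0.124)/(1.825e-07) = 0.07407 Ω
R_total = R_1 + R_2 + R_3 = 4.61 Ω

4.61 Ω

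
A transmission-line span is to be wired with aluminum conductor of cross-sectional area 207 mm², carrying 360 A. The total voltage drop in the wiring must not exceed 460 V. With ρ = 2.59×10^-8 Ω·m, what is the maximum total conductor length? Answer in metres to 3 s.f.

10200 m

A = 207 mm² = 2.070e-04 m²
L_max = V_max·A/(1·ρI) = (460)(2.070e-04)/(2.59×10^-8×360) = 10200 m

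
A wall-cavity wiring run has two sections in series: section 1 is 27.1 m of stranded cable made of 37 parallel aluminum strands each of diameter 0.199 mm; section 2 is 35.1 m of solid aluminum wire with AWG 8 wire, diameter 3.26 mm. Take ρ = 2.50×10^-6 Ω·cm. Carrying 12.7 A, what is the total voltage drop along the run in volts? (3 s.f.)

ρ = 2.50×10^-6 Ω·cm = 2.50×10^-8 Ω·m
Section 1: A_strand = π(9.9500e-05)² = 3.110e-08 m²; R₁ = ρL/(N·A_s) = (2.50×10^-8)(27.1)/(37×3.110e-08) = 0.5887 Ω
Section 2: A = π(3.26/2 mm)² = π(1.6300e-03 m)² = 8.347e-06 m²
R₂ = (2.50×10^-8)(35.1)/(8.347e-06) = 0.1051 Ω
R = R₁ + R₂ = 0.6939 Ω
V = IR = 12.7 × 0.6939 = 8.81 V

8.81 V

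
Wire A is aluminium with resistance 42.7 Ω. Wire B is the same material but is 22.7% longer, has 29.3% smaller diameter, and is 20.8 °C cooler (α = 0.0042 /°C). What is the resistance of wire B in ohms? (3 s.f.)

95.7 Ω

R ∝ ρL/d² with ρ ∝ (1+αΔT), so R_B/R_A = (1 + 22.7/100) × (1 − 29.3/100)⁻² × (1 − 0.0042×20.8)
= 1.227 × 2.001 × 0.9126 = 2.24
R_B = 2.24 × 42.7 = 95.7 Ω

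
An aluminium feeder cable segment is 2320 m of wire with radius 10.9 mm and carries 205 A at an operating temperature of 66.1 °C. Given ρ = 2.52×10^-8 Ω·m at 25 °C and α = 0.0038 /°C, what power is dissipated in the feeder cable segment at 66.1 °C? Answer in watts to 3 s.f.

7610 W

A = πr² = π(1.0900e-02 m)² = 3.733e-04 m²
R₍25₎ = ρL/A = (2.52×10^-8)(2320)/(3.733e-04) = 0.1566 Ω
R₍66.1₎ = R₍25₎(1 + αΔT) = 0.1566 × (1 + 0.0038×41.1) = 0.1811 Ω
P = I²R = (205)² × 0.1811 = 7610 W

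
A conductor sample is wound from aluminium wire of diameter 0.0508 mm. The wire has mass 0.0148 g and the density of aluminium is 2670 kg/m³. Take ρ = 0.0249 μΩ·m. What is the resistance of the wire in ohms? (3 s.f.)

ρ = 0.0249 μΩ·m = 2.49×10^-8 Ω·m
A = π(d/2)² = π(2.5400e-05 m)² = 2.0268e-09 m²
L = m/(density·A) = 1.480×10^-5/(2670×2.0268e-09) = 2.735 m
R = ρL/A = (2.49×10^-8)(2.735)/(2.0268e-09) = 33.6 Ω

33.6 Ω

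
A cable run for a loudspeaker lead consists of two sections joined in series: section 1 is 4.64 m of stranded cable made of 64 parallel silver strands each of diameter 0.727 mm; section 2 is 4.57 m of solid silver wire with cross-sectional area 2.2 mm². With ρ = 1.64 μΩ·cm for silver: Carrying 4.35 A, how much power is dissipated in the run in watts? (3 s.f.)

0.699 W

ρ = 1.64 μΩ·cm = 1.64×10^-8 Ω·m
Section 1: A_strand = π(3.6350e-04)² = 4.151e-07 m²; R₁ = ρL/(N·A_s) = (1.64×10^-8)(4.64)/(64×4.151e-07) = 0.002864 Ω
Section 2: A = 2.2 mm² = 2.200e-06 m²
R₂ = (1.64×10^-8)(4.57)/(2.200e-06) = 0.03407 Ω
R = R₁ + R₂ = 0.03693 Ω
P = I²R = (4.35)² × 0.03693 = 0.699 W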